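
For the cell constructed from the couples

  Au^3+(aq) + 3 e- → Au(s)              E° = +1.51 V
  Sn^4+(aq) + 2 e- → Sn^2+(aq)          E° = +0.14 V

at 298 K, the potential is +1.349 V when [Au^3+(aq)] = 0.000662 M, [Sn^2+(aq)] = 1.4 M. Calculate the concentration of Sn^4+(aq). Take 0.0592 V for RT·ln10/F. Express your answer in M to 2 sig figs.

Au³⁺/Au is the cathode (higher E°); E°cell = +1.51 − (+0.14) = +1.37 V with n = 6.
Since E = E° − (0.0592/n)·log Q, log Q = n(E° − E)/0.0592 = 2.128.
Balancing electrons gives 2 Au^3+(aq) + 3 Sn^2+(aq) → 2 Au(s) + 3 Sn^4+(aq); thus Q = [Sn^4+(aq)]^3 / ([Au^3+(aq)]^2·[Sn^2+(aq)]^3).
Solving for the unknown gives log [Sn^4+(aq)] = −1.264, so [Sn^4+(aq)] ≈ 0.054 M.

0.054 M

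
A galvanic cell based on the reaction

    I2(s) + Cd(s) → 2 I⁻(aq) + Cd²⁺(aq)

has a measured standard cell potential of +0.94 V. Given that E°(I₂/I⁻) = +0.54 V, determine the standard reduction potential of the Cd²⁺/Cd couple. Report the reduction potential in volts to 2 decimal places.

In the reaction as written the I₂/I⁻ couple is reduced (cathode) and Cd²⁺/Cd is oxidized (anode), so E°cell = E°(I₂/I⁻) − E°(Cd²⁺/Cd).
E°(Cd²⁺/Cd) = E°(cathode) − E°cell = +0.54 − (+0.94) = −0.40 V.

−0.40 V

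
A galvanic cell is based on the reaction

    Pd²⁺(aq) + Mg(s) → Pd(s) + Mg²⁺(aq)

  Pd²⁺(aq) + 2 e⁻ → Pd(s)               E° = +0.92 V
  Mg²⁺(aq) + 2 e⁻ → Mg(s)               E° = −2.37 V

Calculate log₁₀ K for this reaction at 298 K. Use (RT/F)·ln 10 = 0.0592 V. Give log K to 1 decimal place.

log K = 111.1

The Pd²⁺/Pd couple is reduced (cathode); E°cell = +0.92 − (−2.37) = +3.29 V with n = 2.
At equilibrium E = 0, so log K = nE°cell / 0.0592 = (2)(+3.29) / 0.0592 = 111.1.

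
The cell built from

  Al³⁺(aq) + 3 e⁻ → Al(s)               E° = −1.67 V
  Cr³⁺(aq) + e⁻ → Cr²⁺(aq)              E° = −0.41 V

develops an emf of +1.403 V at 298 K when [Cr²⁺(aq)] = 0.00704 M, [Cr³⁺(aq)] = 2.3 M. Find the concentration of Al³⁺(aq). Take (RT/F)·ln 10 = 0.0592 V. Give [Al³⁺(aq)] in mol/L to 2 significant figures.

Cr³⁺/Cr²⁺ is the cathode (higher E°); E°cell = −0.41 − (−1.67) = +1.26 V with n = 3.
Rearranging E = E° − (0.0592/n)·log Q gives log Q = 3(+1.26 − (+1.403))/0.0592 = −7.247.
The balanced reaction is 3 Cr³⁺(aq) + Al(s) → 3 Cr²⁺(aq) + Al³⁺(aq), so Q = ([Cr²⁺(aq)]^3·[Al³⁺(aq)]) / [Cr³⁺(aq)]^3.
Solving for the unknown gives log [Al³⁺(aq)] = 0.295, so [Al³⁺(aq)] ≈ 2.0 M.

2.0 M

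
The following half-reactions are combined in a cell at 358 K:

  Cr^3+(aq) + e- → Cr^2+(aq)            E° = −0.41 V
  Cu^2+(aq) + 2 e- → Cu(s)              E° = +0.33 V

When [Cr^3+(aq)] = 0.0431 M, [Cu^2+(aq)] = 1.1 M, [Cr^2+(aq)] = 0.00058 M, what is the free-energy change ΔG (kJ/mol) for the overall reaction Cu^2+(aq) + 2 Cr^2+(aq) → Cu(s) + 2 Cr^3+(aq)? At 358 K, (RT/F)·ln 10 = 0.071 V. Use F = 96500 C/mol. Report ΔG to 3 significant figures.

With Cu²⁺/Cu reduced at the cathode, E°cell = +0.33 − (−0.41) = +0.74 V and n = 2.
The reaction quotient is [Cr^3+(aq)]^2 / ([Cu^2+(aq)]·[Cr^2+(aq)]^2) = 5.02×10^3; by Nernst, E = +0.74 − (0.071/2)(3.701) = +0.6086 V.
ΔG = −nFE = −(2)(96500)(+0.6086) J/mol = −117 kJ/mol.

−117 kJ/mol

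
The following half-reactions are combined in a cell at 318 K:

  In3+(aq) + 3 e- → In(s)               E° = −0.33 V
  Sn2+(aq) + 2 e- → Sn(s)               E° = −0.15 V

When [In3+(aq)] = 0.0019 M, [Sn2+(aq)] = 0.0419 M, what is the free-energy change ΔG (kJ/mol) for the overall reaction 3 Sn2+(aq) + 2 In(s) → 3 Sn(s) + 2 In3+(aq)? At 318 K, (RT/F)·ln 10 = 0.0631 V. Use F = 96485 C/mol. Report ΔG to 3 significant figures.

−112 kJ/mol

The standard cell potential is −0.15 − (−0.33) = +0.18 V, with n = 6 electrons in the balanced equation.
The reaction quotient is [In3+(aq)]^2 / [Sn2+(aq)]^3 = 0.0491; by Nernst, E = +0.18 − (0.0631/6)(−1.309) = +0.1938 V.
Then ΔG = −nFE = −6 × 96485 × +0.1938 J/mol = −112 kJ/mol.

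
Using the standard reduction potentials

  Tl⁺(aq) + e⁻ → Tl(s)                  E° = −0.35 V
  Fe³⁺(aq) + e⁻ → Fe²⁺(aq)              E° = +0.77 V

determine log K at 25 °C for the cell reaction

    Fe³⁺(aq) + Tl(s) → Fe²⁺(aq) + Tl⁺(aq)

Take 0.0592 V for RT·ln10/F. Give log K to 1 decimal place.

log K = 18.9

The Fe³⁺/Fe²⁺ couple is reduced (cathode); E°cell = +0.77 − (−0.35) = +1.12 V with n = 1.
At equilibrium E = 0, so log K = nE°cell / 0.0592 = (1)(+1.12) / 0.0592 = 18.9.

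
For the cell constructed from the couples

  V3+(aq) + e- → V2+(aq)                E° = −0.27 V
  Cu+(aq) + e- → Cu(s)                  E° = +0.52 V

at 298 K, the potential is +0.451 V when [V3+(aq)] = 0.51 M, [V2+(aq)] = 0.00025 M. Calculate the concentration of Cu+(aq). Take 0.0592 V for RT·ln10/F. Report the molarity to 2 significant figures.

Cu⁺/Cu is the cathode (higher E°); E°cell = +0.52 − (−0.27) = +0.79 V with n = 1.
Rearranging E = E° − (0.0592/n)·log Q gives log Q = 1(+0.79 − (+0.451))/0.0592 = 5.726.
For Cu+(aq) + V2+(aq) → Cu(s) + V3+(aq), the reaction quotient is Q = [V3+(aq)] / ([Cu+(aq)]·[V2+(aq)]).
Substituting the known concentrations and solving, log [Cu+(aq)] = −2.416 and [Cu+(aq)] = 0.0038 M.

0.0038 M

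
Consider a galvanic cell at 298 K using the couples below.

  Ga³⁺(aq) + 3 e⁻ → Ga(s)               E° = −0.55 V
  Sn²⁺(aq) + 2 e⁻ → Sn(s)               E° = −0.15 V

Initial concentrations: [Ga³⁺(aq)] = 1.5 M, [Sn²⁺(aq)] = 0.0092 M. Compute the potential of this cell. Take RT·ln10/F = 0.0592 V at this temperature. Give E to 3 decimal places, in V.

Sn²⁺/Sn is reduced (cathode, E° = −0.15 V) and Ga³⁺/Ga is oxidized (anode).
E°cell = −0.15 − (−0.55) = +0.40 V, with n = 6 electrons transferred.
For the overall reaction 3 Sn²⁺(aq) + 2 Ga(s) → 3 Sn(s) + 2 Ga³⁺(aq), Q = [Ga³⁺(aq)]^2 / [Sn²⁺(aq)]^3 = 2.89×10^6, giving log Q = 6.461.
By the Nernst equation, E = +0.40 − (0.0592/6)·(6.461) = +0.336 V.

+0.336 V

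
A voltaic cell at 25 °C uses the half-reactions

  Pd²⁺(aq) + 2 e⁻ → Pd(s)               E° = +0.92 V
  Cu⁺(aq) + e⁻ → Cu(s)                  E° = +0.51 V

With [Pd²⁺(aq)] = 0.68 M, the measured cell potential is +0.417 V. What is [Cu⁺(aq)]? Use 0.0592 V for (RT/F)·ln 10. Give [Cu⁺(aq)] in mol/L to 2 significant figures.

0.63 M

Pd²⁺/Pd is the cathode (higher E°); E°cell = +0.92 − (+0.51) = +0.41 V with n = 2.
Since E = E° − (0.0592/n)·log Q, log Q = n(E° − E)/0.0592 = −0.236.
Balancing electrons gives Pd²⁺(aq) + 2 Cu(s) → Pd(s) + 2 Cu⁺(aq); thus Q = [Cu⁺(aq)]^2 / [Pd²⁺(aq)].
Solving for the unknown gives log [Cu⁺(aq)] = −0.202, so [Cu⁺(aq)] ≈ 0.63 M.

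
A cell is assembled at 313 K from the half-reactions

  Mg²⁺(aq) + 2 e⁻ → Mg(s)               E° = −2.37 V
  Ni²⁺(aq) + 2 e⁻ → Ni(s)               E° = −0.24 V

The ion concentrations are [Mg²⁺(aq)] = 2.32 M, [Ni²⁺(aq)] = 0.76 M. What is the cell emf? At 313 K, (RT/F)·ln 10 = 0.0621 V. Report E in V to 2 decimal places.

The Ni²⁺/Ni couple has the more positive E°, so it is the cathode; Mg²⁺/Mg is the anode.
The standard potential is −0.24 − (−2.37) = +2.13 V and the balanced reaction transfers n = 2 electrons.
Balancing gives Ni²⁺(aq) + Mg(s) → Ni(s) + Mg²⁺(aq); hence Q = [Mg²⁺(aq)] / [Ni²⁺(aq)] = 3.05 (log Q = 0.485).
E = E° − (0.0621/n)·log Q = +2.13 − (0.0621/2)(0.485) = +2.11 V.

+2.11 V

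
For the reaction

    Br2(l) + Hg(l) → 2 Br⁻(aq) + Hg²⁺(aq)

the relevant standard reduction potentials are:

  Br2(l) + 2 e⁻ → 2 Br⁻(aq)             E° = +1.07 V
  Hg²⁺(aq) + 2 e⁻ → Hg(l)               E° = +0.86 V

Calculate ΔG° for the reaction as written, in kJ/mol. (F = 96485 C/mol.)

−40.5 kJ/mol

In the reaction as written Br2(l) is reduced, so the Br₂/Br⁻ couple is the cathode and Hg²⁺/Hg is the anode.
E°cell = +1.07 − (+0.86) = +0.21 V; balancing electrons gives n = 2.
ΔG° = −nFE°cell = −(2)(96485)(+0.21) J/mol = −40.5 kJ/mol.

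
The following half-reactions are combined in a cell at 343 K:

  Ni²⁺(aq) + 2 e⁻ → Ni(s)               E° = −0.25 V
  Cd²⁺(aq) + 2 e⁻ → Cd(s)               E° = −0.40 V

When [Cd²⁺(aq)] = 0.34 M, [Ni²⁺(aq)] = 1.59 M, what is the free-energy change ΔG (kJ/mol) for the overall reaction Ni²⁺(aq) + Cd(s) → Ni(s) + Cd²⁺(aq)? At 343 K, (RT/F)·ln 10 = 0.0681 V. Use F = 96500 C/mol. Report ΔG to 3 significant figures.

The standard cell potential is −0.25 − (−0.40) = +0.15 V, with n = 2 electrons in the balanced equation.
Here Q = [Cd²⁺(aq)] / [Ni²⁺(aq)] = 0.214 (log Q = −0.670), giving E = +0.15 − (0.0681/2)·(−0.670) = +0.1728 V.
ΔG = −nFE = −(2)(96500)(+0.1728) J/mol = −33.4 kJ/mol.

−33.4 kJ/mol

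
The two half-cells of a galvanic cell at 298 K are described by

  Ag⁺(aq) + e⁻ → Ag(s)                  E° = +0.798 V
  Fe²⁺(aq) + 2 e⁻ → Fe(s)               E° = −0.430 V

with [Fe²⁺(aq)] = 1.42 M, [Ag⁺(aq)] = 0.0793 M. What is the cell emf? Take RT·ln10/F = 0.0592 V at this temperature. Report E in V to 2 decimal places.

+1.16 V

Ag⁺/Ag is reduced (cathode, E° = +0.798 V) and Fe²⁺/Fe is oxidized (anode).
E°cell = E°cat − E°an = +0.798 − (−0.430) = +1.228 V; n = 2.
Balancing gives 2 Ag⁺(aq) + Fe(s) → 2 Ag(s) + Fe²⁺(aq); hence Q = [Fe²⁺(aq)] / [Ag⁺(aq)]^2 = 226 (log Q = 2.354).
Applying E = E° − (RT ln10/nF)·log Q gives +1.228 − (0.0592/2)(2.354) = +1.16 V.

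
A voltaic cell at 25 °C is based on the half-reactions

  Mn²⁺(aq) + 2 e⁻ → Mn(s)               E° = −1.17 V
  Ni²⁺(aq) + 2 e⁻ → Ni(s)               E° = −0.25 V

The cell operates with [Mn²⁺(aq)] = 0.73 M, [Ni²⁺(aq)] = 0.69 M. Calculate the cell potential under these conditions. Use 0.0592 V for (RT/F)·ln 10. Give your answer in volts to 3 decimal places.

The Ni²⁺/Ni couple has the more positive E°, so it is the cathode; Mn²⁺/Mn is the anode.
E°cell = −0.25 − (−1.17) = +0.92 V, with n = 2 electrons transferred.
The balanced reaction is Ni²⁺(aq) + Mn(s) → Ni(s) + Mn²⁺(aq), so Q = [Mn²⁺(aq)] / [Ni²⁺(aq)] = 1.06 and log Q = 0.024.
By the Nernst equation, E = +0.92 − (0.0592/2)·(0.024) = +0.919 V.

+0.919 V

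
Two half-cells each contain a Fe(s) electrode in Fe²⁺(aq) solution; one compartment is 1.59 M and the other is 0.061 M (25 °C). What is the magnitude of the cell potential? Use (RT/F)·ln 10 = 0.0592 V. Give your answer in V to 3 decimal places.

0.042 V

For a concentration cell E°cell = 0, since both electrodes use the same couple.
The compartment with the higher Fe²⁺(aq) concentration (1.59 M) acts as the cathode; ions are reduced there and produced at the dilute (0.061 M) anode.
With n = 2, Ecell = −(0.0592/2)·log([dilute]/[conc]) = −(0.0592/2)·log(0.061/1.59) = +0.042 V.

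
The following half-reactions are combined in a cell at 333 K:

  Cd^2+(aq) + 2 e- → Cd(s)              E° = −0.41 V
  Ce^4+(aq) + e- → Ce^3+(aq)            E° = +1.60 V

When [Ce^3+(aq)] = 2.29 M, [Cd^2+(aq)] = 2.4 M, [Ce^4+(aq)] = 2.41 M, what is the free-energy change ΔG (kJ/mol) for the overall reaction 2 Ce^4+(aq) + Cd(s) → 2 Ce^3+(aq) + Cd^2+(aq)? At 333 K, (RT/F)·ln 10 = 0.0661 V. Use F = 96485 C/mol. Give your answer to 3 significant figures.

With Ce⁴⁺/Ce³⁺ reduced at the cathode, E°cell = +1.60 − (−0.41) = +2.01 V and n = 2.
Here Q = ([Ce^3+(aq)]^2·[Cd^2+(aq)]) / [Ce^4+(aq)]^2 = 2.17 (log Q = 0.336), giving E = +2.01 − (0.0661/2)·(0.336) = +1.9989 V.
Finally ΔG = −nFE = −(2)(96485 C/mol)(+1.9989 V) = −386 kJ/mol.

−386 kJ/mol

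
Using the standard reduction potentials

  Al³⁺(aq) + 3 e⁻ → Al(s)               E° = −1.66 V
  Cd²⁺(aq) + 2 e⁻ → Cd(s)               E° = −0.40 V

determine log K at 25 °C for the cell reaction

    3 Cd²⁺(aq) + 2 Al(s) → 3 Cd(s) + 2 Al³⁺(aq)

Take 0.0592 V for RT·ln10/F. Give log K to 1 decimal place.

The Cd²⁺/Cd couple is reduced (cathode); E°cell = −0.40 − (−1.66) = +1.26 V with n = 6.
At equilibrium E = 0, so log K = nE°cell / 0.0592 = (6)(+1.26) / 0.0592 = 127.7.

log K = 127.7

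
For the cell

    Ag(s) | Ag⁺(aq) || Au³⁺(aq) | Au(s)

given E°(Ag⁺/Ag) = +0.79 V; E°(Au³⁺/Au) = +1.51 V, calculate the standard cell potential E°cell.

By convention the left-hand electrode in cell notation is the anode (oxidation) and the right-hand electrode is the cathode (reduction).
E°cell = E°(right) − E°(left) = +1.51 − (+0.79) = +0.72 V.

+0.72 V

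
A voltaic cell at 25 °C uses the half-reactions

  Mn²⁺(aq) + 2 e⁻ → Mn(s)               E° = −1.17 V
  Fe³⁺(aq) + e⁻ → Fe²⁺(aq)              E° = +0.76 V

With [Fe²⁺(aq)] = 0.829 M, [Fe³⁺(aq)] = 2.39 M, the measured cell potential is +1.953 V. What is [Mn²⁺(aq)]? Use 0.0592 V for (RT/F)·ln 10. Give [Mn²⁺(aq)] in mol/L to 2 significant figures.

With Fe³⁺/Fe²⁺ at the cathode and Mn²⁺/Mn at the anode, E°cell = +0.76 − (−1.17) = +1.93 V (n = 2).
From the Nernst equation, log Q = n(E° − E)/0.0592 = 2·(+1.93 − (+1.953))/0.0592 = −0.777.
The balanced reaction is 2 Fe³⁺(aq) + Mn(s) → 2 Fe²⁺(aq) + Mn²⁺(aq), so Q = ([Fe²⁺(aq)]^2·[Mn²⁺(aq)]) / [Fe³⁺(aq)]^2.
Substituting the known concentrations and solving, log [Mn²⁺(aq)] = 0.143 and [Mn²⁺(aq)] = 1.4 M.

1.4 M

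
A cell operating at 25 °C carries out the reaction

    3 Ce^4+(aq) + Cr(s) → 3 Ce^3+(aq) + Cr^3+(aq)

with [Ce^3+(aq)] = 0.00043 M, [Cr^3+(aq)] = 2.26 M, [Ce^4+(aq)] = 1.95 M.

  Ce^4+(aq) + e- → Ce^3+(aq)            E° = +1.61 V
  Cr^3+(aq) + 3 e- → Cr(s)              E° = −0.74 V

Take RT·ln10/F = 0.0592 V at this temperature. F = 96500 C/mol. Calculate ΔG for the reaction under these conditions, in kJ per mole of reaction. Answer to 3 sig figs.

The standard cell potential is +1.61 − (−0.74) = +2.35 V, with n = 3 electrons in the balanced equation.
Q = ([Ce^3+(aq)]^3·[Cr^3+(aq)]) / [Ce^4+(aq)]^3 = 2.42×10^−11, so log Q = −10.616 and E = +2.35 − (0.0592/3)(−10.616) = +2.5595 V.
ΔG = −nFE = −(3)(96500)(+2.5595) J/mol = −741 kJ/mol.

−741 kJ/mol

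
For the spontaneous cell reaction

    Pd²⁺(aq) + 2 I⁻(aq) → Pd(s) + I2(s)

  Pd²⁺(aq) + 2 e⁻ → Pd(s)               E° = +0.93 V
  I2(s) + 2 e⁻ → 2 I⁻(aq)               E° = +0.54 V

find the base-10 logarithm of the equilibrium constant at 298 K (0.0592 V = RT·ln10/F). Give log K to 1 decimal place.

The Pd²⁺/Pd couple is reduced (cathode); E°cell = +0.93 − (+0.54) = +0.39 V with n = 2.
At equilibrium E = 0, so log K = nE°cell / 0.0592 = (2)(+0.39) / 0.0592 = 13.2.

log K = 13.2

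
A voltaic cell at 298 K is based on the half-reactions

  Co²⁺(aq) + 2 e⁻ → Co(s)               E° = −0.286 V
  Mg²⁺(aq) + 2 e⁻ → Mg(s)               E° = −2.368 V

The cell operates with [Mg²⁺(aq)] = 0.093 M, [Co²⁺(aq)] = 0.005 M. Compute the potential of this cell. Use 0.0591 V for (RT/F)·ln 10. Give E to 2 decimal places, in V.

Co²⁺/Co is reduced (cathode, E° = −0.286 V) and Mg²⁺/Mg is oxidized (anode).
E°cell = −0.286 − (−2.368) = +2.082 V, with n = 2 electrons transferred.
Balancing gives Co²⁺(aq) + Mg(s) → Co(s) + Mg²⁺(aq); hence Q = [Mg²⁺(aq)] / [Co²⁺(aq)] = 18.6 (log Q = 1.270).
By the Nernst equation, E = +2.082 − (0.0591/2)·(1.270) = +2.04 V.

+2.04 V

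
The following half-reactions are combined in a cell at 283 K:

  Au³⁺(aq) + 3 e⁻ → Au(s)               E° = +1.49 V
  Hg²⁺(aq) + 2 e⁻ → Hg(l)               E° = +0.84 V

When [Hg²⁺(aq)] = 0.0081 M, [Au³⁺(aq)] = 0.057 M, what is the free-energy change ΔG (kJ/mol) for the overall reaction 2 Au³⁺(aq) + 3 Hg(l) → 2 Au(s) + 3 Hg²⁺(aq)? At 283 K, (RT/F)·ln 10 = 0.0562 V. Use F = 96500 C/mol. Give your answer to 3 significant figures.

−397 kJ/mol

With Au³⁺/Au reduced at the cathode, E°cell = +1.49 − (+0.84) = +0.65 V and n = 6.
Q = [Hg²⁺(aq)]^3 / [Au³⁺(aq)]^2 = 0.000164, so log Q = −3.786 and E = +0.65 − (0.0562/6)(−3.786) = +0.6855 V.
ΔG = −nFE = −(6)(96500)(+0.6855) J/mol = −397 kJ/mol.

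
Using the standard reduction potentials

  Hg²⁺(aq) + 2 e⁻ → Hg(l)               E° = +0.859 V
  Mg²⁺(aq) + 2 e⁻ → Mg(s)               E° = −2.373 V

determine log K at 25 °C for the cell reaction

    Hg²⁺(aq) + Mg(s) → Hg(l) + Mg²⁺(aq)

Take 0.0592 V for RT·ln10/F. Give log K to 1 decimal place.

log K = 109.2

The Hg²⁺/Hg couple is reduced (cathode); E°cell = +0.859 − (−2.373) = +3.232 V with n = 2.
At equilibrium E = 0, so log K = nE°cell / 0.0592 = (2)(+3.232) / 0.0592 = 109.2.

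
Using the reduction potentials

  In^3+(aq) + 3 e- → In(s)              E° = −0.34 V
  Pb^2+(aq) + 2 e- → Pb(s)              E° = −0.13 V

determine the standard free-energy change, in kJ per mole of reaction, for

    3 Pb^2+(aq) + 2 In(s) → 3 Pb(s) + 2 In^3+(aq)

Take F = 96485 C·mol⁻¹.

−122 kJ/mol

In the reaction as written Pb^2+(aq) is reduced, so the Pb²⁺/Pb couple is the cathode and In³⁺/In is the anode.
E°cell = −0.13 − (−0.34) = +0.21 V; balancing electrons gives n = 6.
ΔG° = −nFE°cell = −(6)(96485)(+0.21) J/mol = −122 kJ/mol.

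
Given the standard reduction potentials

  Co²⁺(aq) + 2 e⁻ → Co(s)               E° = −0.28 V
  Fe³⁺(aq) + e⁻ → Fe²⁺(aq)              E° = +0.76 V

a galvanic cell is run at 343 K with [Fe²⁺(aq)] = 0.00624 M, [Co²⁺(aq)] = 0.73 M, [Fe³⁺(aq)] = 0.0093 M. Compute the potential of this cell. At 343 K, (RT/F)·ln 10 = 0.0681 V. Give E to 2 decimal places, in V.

+1.06 V

Since E°(Fe³⁺/Fe²⁺) > E°(Co²⁺/Co), Fe³⁺/Fe²⁺ serves as the cathode.
The standard potential is +0.76 − (−0.28) = +1.04 V and the balanced reaction transfers n = 2 electrons.
For the overall reaction 2 Fe³⁺(aq) + Co(s) → 2 Fe²⁺(aq) + Co²⁺(aq), Q = ([Fe²⁺(aq)]^2·[Co²⁺(aq)]) / [Fe³⁺(aq)]^2 = 0.329, giving log Q = −0.483.
E = E° − (0.0681/n)·log Q = +1.04 − (0.0681/2)(−0.483) = +1.06 V.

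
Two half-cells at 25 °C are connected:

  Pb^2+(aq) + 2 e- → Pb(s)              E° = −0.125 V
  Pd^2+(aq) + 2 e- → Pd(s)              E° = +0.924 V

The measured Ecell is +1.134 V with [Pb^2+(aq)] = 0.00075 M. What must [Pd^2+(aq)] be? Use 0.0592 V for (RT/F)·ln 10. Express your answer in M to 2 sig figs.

0.56 M

The Pd²⁺/Pd couple has the larger reduction potential, so it is the cathode: E°cell = +0.924 − (−0.125) = +1.049 V and n = 2.
Since E = E° − (0.0592/n)·log Q, log Q = n(E° − E)/0.0592 = −2.872.
The balanced reaction is Pd^2+(aq) + Pb(s) → Pd(s) + Pb^2+(aq), so Q = [Pb^2+(aq)] / [Pd^2+(aq)].
Isolating [Pd^2+(aq)] in Q = 10^{−2.872} yields log [Pd^2+(aq)] = −0.253, i.e. 0.56 M.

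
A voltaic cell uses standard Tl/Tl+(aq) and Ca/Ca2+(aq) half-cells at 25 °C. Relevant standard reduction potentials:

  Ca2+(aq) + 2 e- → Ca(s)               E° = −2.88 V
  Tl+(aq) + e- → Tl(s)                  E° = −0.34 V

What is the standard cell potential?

+2.54 V

Of the two couples in this cell, the one with the more positive reduction potential is reduced at the cathode: here that is Tl⁺/Tl (−0.34 V); Ca²⁺/Ca (−2.88 V) is the anode.
E°cell = E°(cathode) − E°(anode) = −0.34 − (−2.88) = +2.54 V.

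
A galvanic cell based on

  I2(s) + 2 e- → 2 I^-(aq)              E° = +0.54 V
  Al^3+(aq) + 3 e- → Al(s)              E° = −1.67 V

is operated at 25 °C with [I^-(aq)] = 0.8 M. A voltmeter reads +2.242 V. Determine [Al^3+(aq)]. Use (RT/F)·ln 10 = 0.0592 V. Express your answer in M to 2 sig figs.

0.047 M

I₂/I⁻ is the cathode (higher E°); E°cell = +0.54 − (−1.67) = +2.21 V with n = 6.
From the Nernst equation, log Q = n(E° − E)/0.0592 = 6·(+2.21 − (+2.242))/0.0592 = −3.243.
Balancing electrons gives 3 I2(s) + 2 Al(s) → 6 I^-(aq) + 2 Al^3+(aq); thus Q = [I^-(aq)]^6·[Al^3+(aq)]^2.
Isolating [Al^3+(aq)] in Q = 10^{−3.243} yields log [Al^3+(aq)] = −1.331, i.e. 0.047 M.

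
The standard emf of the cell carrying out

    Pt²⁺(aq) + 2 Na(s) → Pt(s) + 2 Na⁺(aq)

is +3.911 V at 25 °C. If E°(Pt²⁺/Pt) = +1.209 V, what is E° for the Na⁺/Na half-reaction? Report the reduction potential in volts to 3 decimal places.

−2.702 V

In the reaction as written the Pt²⁺/Pt couple is reduced (cathode) and Na⁺/Na is oxidized (anode), so E°cell = E°(Pt²⁺/Pt) − E°(Na⁺/Na).
E°(Na⁺/Na) = E°(cathode) − E°cell = +1.209 − (+3.911) = −2.702 V.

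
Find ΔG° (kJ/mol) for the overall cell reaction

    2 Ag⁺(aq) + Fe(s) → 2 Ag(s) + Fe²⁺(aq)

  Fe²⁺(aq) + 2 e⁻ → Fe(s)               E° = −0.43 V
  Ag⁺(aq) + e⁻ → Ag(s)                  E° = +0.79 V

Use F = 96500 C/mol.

In the reaction as written Ag⁺(aq) is reduced, so the Ag⁺/Ag couple is the cathode and Fe²⁺/Fe is the anode.
E°cell = +0.79 − (−0.43) = +1.22 V; balancing electrons gives n = 2.
ΔG° = −nFE°cell = −(2)(96500)(+1.22) J/mol = −235 kJ/mol.

−235 kJ/mol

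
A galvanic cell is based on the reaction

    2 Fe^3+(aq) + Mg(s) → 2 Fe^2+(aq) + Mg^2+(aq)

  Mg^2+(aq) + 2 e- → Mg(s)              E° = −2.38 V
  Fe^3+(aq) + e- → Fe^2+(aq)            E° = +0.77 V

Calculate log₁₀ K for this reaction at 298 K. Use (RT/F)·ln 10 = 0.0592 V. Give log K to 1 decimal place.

log K = 106.4

The Fe³⁺/Fe²⁺ couple is reduced (cathode); E°cell = +0.77 − (−2.38) = +3.15 V with n = 2.
At equilibrium E = 0, so log K = nE°cell / 0.0592 = (2)(+3.15) / 0.0592 = 106.4.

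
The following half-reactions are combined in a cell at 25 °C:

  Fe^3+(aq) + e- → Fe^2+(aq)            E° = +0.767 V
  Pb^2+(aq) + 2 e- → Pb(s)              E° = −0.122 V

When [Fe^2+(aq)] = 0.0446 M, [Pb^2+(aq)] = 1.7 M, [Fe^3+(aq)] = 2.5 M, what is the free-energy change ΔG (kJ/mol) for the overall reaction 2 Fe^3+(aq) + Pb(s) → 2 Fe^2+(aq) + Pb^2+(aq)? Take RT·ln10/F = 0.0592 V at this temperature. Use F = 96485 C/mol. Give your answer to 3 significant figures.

−190 kJ/mol

E°cell = +0.767 − (−0.122) = +0.889 V; the balanced reaction transfers n = 2 electrons.
Q = ([Fe^2+(aq)]^2·[Pb^2+(aq)]) / [Fe^3+(aq)]^2 = 0.000541, so log Q = −3.267 and E = +0.889 − (0.0592/2)(−3.267) = +0.9857 V.
Finally ΔG = −nFE = −(2)(96485 C/mol)(+0.9857 V) = −190 kJ/mol.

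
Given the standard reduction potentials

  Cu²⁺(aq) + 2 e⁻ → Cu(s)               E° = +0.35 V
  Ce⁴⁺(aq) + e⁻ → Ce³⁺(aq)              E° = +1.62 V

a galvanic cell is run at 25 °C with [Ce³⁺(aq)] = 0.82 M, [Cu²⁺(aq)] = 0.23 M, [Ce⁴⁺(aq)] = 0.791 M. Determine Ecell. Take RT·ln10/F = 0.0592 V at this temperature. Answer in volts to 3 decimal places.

The Ce⁴⁺/Ce³⁺ couple has the more positive E°, so it is the cathode; Cu²⁺/Cu is the anode.
E°cell = E°cat − E°an = +1.62 − (+0.35) = +1.27 V; n = 2.
Balancing gives 2 Ce⁴⁺(aq) + Cu(s) → 2 Ce³⁺(aq) + Cu²⁺(aq); hence Q = ([Ce³⁺(aq)]^2·[Cu²⁺(aq)]) / [Ce⁴⁺(aq)]^2 = 0.247 (log Q = −0.607).
E = E° − (0.0592/n)·log Q = +1.27 − (0.0592/2)(−0.607) = +1.288 V.

+1.288 V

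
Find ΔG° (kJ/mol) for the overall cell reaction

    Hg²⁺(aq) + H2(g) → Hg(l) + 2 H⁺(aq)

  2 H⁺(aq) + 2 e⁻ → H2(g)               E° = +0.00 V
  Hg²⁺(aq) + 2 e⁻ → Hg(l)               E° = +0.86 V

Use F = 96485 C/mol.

−166 kJ/mol

In the reaction as written Hg²⁺(aq) is reduced, so the Hg²⁺/Hg couple is the cathode and 2H⁺/H₂ is the anode.
E°cell = +0.86 − (+0.00) = +0.86 V; balancing electrons gives n = 2.
ΔG° = −nFE°cell = −(2)(96485)(+0.86) J/mol = −166 kJ/mol.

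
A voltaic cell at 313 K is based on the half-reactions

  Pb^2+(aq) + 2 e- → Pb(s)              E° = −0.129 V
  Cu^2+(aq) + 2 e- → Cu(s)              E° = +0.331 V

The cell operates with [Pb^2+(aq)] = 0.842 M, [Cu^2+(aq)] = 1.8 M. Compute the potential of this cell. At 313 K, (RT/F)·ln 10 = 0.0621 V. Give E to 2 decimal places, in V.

The Cu²⁺/Cu couple has the more positive E°, so it is the cathode; Pb²⁺/Pb is the anode.
E°cell = E°cat − E°an = +0.331 − (−0.129) = +0.460 V; n = 2.
For the overall reaction Cu^2+(aq) + Pb(s) → Cu(s) + Pb^2+(aq), Q = [Pb^2+(aq)] / [Cu^2+(aq)] = 0.468, giving log Q = −0.330.
Applying E = E° − (RT ln10/nF)·log Q gives +0.460 − (0.0621/2)(−0.330) = +0.47 V.

+0.47 V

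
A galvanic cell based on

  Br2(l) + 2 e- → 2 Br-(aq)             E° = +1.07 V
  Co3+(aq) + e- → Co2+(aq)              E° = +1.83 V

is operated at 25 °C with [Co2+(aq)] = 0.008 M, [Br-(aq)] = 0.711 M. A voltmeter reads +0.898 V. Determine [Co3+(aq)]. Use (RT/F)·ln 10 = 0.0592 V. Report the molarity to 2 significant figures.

2.4 M

The Co³⁺/Co²⁺ couple has the larger reduction potential, so it is the cathode: E°cell = +1.83 − (+1.07) = +0.76 V and n = 2.
Rearranging E = E° − (0.0592/n)·log Q gives log Q = 2(+0.76 − (+0.898))/0.0592 = −4.662.
The balanced reaction is 2 Co3+(aq) + 2 Br-(aq) → 2 Co2+(aq) + Br2(l), so Q = [Co2+(aq)]^2 / ([Co3+(aq)]^2·[Br-(aq)]^2).
Solving for the unknown gives log [Co3+(aq)] = 0.382, so [Co3+(aq)] ≈ 2.4 M.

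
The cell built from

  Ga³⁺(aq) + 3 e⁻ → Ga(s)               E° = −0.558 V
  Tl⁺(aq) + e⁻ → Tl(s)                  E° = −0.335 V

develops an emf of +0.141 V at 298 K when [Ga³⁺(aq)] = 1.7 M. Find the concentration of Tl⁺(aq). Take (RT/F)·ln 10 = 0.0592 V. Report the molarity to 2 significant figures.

The Tl⁺/Tl couple has the larger reduction potential, so it is the cathode: E°cell = −0.335 − (−0.558) = +0.223 V and n = 3.
Since E = E° − (0.0592/n)·log Q, log Q = n(E° − E)/0.0592 = 4.155.
For 3 Tl⁺(aq) + Ga(s) → 3 Tl(s) + Ga³⁺(aq), the reaction quotient is Q = [Ga³⁺(aq)] / [Tl⁺(aq)]^3.
Isolating [Tl⁺(aq)] in Q = 10^{4.155} yields log [Tl⁺(aq)] = −1.308, i.e. 0.049 M.

0.049 M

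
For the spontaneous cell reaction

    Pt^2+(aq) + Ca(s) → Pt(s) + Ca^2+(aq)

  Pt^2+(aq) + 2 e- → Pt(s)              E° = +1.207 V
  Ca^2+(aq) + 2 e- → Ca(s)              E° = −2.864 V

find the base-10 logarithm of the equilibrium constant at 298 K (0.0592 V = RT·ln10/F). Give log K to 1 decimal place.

The Pt²⁺/Pt couple is reduced (cathode); E°cell = +1.207 − (−2.864) = +4.071 V with n = 2.
At equilibrium E = 0, so log K = nE°cell / 0.0592 = (2)(+4.071) / 0.0592 = 137.5.

log K = 137.5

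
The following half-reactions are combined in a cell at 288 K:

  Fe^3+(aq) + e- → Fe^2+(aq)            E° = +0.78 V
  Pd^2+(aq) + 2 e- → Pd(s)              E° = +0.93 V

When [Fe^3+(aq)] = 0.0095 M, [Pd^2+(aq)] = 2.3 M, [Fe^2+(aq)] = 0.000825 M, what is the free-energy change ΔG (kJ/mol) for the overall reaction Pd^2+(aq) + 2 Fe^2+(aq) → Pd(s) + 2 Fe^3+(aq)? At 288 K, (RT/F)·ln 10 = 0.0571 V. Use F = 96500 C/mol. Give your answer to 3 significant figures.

−19.2 kJ/mol

With Pd²⁺/Pd reduced at the cathode, E°cell = +0.93 − (+0.78) = +0.15 V and n = 2.
Q = [Fe^3+(aq)]^2 / ([Pd^2+(aq)]·[Fe^2+(aq)]^2) = 57.7, so log Q = 1.761 and E = +0.15 − (0.0571/2)(1.761) = +0.0997 V.
ΔG = −nFE = −(2)(96500)(+0.0997) J/mol = −19.2 kJ/mol.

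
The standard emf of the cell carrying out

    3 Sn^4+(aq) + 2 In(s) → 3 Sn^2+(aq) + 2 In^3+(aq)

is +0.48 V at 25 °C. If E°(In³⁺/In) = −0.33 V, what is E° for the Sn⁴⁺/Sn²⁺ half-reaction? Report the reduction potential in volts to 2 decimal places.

In the reaction as written the Sn⁴⁺/Sn²⁺ couple is reduced (cathode) and In³⁺/In is oxidized (anode), so E°cell = E°(Sn⁴⁺/Sn²⁺) − E°(In³⁺/In).
E°(Sn⁴⁺/Sn²⁺) = E°cell + E°(anode) = +0.48 + (−0.33) = +0.15 V.

+0.15 V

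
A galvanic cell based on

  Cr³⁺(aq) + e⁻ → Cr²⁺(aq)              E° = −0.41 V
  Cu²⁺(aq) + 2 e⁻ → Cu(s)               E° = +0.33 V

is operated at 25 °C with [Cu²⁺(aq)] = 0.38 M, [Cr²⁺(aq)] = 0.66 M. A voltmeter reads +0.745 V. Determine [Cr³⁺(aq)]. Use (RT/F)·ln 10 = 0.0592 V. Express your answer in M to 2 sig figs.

Cu²⁺/Cu is the cathode (higher E°); E°cell = +0.33 − (−0.41) = +0.74 V with n = 2.
From the Nernst equation, log Q = n(E° − E)/0.0592 = 2·(+0.74 − (+0.745))/0.0592 = −0.169.
For Cu²⁺(aq) + 2 Cr²⁺(aq) → Cu(s) + 2 Cr³⁺(aq), the reaction quotient is Q = [Cr³⁺(aq)]^2 / ([Cu²⁺(aq)]·[Cr²⁺(aq)]^2).
Substituting the known concentrations and solving, log [Cr³⁺(aq)] = −0.475 and [Cr³⁺(aq)] = 0.33 M.

0.33 M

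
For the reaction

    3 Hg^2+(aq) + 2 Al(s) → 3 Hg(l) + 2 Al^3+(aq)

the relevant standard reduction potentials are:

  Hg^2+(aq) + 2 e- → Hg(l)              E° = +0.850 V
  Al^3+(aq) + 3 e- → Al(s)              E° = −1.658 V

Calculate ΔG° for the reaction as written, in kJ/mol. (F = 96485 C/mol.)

−1452 kJ/mol

In the reaction as written Hg^2+(aq) is reduced, so the Hg²⁺/Hg couple is the cathode and Al³⁺/Al is the anode.
E°cell = +0.850 − (−1.658) = +2.508 V; balancing electrons gives n = 6.
ΔG° = −nFE°cell = −(6)(96485)(+2.508) J/mol = −1452 kJ/mol.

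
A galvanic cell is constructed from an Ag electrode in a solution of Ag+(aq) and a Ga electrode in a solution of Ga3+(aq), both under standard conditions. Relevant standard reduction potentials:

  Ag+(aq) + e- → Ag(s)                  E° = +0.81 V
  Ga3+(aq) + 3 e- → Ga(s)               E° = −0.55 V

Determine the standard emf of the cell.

The Ag⁺/Ag couple has the higher E°, so Ag ion is reduced (cathode) and Ga is oxidized (anode).
E°cell = E°(cathode) − E°(anode) = +0.81 − (−0.55) = +1.36 V.

+1.36 V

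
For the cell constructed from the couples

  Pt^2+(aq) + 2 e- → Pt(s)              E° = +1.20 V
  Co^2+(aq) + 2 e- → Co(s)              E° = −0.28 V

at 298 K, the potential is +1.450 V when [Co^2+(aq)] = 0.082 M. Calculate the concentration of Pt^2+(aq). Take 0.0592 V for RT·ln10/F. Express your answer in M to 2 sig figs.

Pt²⁺/Pt is the cathode (higher E°); E°cell = +1.20 − (−0.28) = +1.48 V with n = 2.
Rearranging E = E° − (0.0592/n)·log Q gives log Q = 2(+1.48 − (+1.450))/0.0592 = 1.014.
Balancing electrons gives Pt^2+(aq) + Co(s) → Pt(s) + Co^2+(aq); thus Q = [Co^2+(aq)] / [Pt^2+(aq)].
Solving for the unknown gives log [Pt^2+(aq)] = −2.100, so [Pt^2+(aq)] ≈ 0.0079 M.

0.0079 M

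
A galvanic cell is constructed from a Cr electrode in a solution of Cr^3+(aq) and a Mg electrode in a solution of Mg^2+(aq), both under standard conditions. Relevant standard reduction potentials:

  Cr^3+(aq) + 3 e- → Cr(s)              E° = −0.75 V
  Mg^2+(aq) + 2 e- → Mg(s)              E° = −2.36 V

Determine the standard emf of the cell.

The Cr³⁺/Cr couple has the higher E°, so Cr ion is reduced (cathode) and Mg is oxidized (anode).
E°cell = E°(cathode) − E°(anode) = −0.75 − (−2.36) = +1.61 V.

+1.61 V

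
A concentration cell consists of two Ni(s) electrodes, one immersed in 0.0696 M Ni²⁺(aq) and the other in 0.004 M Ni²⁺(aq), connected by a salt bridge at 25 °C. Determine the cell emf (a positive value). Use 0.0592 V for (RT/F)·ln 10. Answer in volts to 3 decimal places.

For a concentration cell E°cell = 0, since both electrodes use the same couple.
The compartment with the higher Ni²⁺(aq) concentration (0.0696 M) acts as the cathode; ions are reduced there and produced at the dilute (0.004 M) anode.
With n = 2, Ecell = −(0.0592/2)·log([dilute]/[conc]) = −(0.0592/2)·log(0.004/0.0696) = +0.037 V.

0.037 V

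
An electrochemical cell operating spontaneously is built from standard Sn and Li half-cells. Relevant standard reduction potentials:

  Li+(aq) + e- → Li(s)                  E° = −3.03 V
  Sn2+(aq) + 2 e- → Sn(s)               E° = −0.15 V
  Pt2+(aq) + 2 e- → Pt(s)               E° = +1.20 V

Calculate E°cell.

Of the two couples in this cell, the one with the more positive reduction potential is reduced at the cathode: here that is Sn²⁺/Sn (−0.15 V); Li⁺/Li (−3.03 V) is the anode.
E°cell = E°(cathode) − E°(anode) = −0.15 − (−3.03) = +2.88 V.

+2.88 V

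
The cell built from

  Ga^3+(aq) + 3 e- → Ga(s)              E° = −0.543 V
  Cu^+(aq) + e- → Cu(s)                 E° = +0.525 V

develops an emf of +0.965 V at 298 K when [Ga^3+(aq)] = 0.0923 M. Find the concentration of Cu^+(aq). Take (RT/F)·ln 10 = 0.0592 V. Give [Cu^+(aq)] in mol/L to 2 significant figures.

The Cu⁺/Cu couple has the larger reduction potential, so it is the cathode: E°cell = +0.525 − (−0.543) = +1.068 V and n = 3.
From the Nernst equation, log Q = n(E° − E)/0.0592 = 3·(+1.068 − (+0.965))/0.0592 = 5.220.
Balancing electrons gives 3 Cu^+(aq) + Ga(s) → 3 Cu(s) + Ga^3+(aq); thus Q = [Ga^3+(aq)] / [Cu^+(aq)]^3.
Substituting the known concentrations and solving, log [Cu^+(aq)] = −2.085 and [Cu^+(aq)] = 0.0082 M.

0.0082 M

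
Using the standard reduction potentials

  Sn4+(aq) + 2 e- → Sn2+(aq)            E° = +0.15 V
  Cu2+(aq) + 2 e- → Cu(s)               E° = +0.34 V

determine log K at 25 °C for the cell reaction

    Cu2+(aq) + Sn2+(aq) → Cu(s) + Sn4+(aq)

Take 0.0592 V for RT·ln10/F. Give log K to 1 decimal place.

log K = 6.4

The Cu²⁺/Cu couple is reduced (cathode); E°cell = +0.34 − (+0.15) = +0.19 V with n = 2.
At equilibrium E = 0, so log K = nE°cell / 0.0592 = (2)(+0.19) / 0.0592 = 6.4.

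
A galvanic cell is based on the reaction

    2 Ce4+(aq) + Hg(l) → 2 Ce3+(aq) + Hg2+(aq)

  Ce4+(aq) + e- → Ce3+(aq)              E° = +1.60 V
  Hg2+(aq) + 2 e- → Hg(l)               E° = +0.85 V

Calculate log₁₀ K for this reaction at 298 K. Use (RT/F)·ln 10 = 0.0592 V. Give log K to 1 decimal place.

The Ce⁴⁺/Ce³⁺ couple is reduced (cathode); E°cell = +1.60 − (+0.85) = +0.75 V with n = 2.
At equilibrium E = 0, so log K = nE°cell / 0.0592 = (2)(+0.75) / 0.0592 = 25.3.

log K = 25.3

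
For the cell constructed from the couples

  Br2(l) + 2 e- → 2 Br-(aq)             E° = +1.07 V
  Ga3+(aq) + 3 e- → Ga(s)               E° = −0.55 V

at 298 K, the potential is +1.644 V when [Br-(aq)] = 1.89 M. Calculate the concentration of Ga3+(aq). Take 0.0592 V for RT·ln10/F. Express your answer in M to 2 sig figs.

0.0090 M

Br₂/Br⁻ is the cathode (higher E°); E°cell = +1.07 − (−0.55) = +1.62 V with n = 6.
Rearranging E = E° − (0.0592/n)·log Q gives log Q = 6(+1.62 − (+1.644))/0.0592 = −2.432.
The balanced reaction is 3 Br2(l) + 2 Ga(s) → 6 Br-(aq) + 2 Ga3+(aq), so Q = [Br-(aq)]^6·[Ga3+(aq)]^2.
Solving for the unknown gives log [Ga3+(aq)] = −2.045, so [Ga3+(aq)] ≈ 0.0090 M.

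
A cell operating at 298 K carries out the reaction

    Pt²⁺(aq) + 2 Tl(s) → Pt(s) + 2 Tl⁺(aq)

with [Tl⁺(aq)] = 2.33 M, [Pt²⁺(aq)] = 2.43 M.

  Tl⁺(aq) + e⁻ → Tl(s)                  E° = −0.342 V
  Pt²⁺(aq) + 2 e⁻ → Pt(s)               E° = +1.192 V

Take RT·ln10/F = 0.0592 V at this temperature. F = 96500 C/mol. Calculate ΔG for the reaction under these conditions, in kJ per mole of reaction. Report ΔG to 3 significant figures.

The standard cell potential is +1.192 − (−0.342) = +1.534 V, with n = 2 electrons in the balanced equation.
Here Q = [Tl⁺(aq)]^2 / [Pt²⁺(aq)] = 2.23 (log Q = 0.349), giving E = +1.534 − (0.0592/2)·(0.349) = +1.5237 V.
ΔG = −nFE = −(2)(96500)(+1.5237) J/mol = −294 kJ/mol.

−294 kJ/mol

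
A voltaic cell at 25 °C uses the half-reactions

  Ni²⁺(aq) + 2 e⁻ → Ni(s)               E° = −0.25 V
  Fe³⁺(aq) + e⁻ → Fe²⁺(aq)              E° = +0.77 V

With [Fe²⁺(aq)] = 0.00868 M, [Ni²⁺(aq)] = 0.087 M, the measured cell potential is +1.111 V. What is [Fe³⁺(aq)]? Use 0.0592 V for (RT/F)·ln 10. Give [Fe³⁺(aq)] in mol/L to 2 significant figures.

0.088 M

With Fe³⁺/Fe²⁺ at the cathode and Ni²⁺/Ni at the anode, E°cell = +0.77 − (−0.25) = +1.02 V (n = 2).
From the Nernst equation, log Q = n(E° − E)/0.0592 = 2·(+1.02 − (+1.111))/0.0592 = −3.074.
Balancing electrons gives 2 Fe³⁺(aq) + Ni(s) → 2 Fe²⁺(aq) + Ni²⁺(aq); thus Q = ([Fe²⁺(aq)]^2·[Ni²⁺(aq)]) / [Fe³⁺(aq)]^2.
Substituting the known concentrations and solving, log [Fe³⁺(aq)] = −1.055 and [Fe³⁺(aq)] = 0.088 M.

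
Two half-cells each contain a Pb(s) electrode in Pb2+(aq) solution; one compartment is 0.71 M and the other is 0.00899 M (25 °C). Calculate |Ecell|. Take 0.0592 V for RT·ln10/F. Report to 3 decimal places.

For a concentration cell E°cell = 0, since both electrodes use the same couple.
The compartment with the higher Pb2+(aq) concentration (0.71 M) acts as the cathode; ions are reduced there and produced at the dilute (0.00899 M) anode.
With n = 2, Ecell = −(0.0592/2)·log([dilute]/[conc]) = −(0.0592/2)·log(0.00899/0.71) = +0.056 V.

0.056 V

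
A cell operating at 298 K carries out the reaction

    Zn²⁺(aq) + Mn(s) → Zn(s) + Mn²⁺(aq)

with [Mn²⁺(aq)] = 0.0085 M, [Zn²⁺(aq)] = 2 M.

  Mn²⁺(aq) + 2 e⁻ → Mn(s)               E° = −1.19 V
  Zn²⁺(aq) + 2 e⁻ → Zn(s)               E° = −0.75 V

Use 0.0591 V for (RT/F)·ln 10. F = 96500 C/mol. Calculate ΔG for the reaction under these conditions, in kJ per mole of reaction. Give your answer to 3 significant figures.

−98.4 kJ/mol

With Zn²⁺/Zn reduced at the cathode, E°cell = −0.75 − (−1.19) = +0.44 V and n = 2.
The reaction quotient is [Mn²⁺(aq)] / [Zn²⁺(aq)] = 0.00425; by Nernst, E = +0.44 − (0.0591/2)(−2.372) = +0.5101 V.
ΔG = −nFE = −(2)(96500)(+0.5101) J/mol = −98.4 kJ/mol.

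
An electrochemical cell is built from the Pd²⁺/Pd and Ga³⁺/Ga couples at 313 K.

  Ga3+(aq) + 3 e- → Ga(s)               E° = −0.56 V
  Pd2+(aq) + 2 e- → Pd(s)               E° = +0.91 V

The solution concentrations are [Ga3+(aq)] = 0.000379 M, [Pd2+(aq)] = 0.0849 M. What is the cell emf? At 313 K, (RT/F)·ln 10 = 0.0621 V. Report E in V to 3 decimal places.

The Pd²⁺/Pd couple has the more positive E°, so it is the cathode; Ga³⁺/Ga is the anode.
E°cell = +0.91 − (−0.56) = +1.47 V, with n = 6 electrons transferred.
For the overall reaction 3 Pd2+(aq) + 2 Ga(s) → 3 Pd(s) + 2 Ga3+(aq), Q = [Ga3+(aq)]^2 / [Pd2+(aq)]^3 = 0.000235, giving log Q = −3.629.
Applying E = E° − (RT ln10/nF)·log Q gives +1.47 − (0.0621/6)(−3.629) = +1.508 V.

+1.508 V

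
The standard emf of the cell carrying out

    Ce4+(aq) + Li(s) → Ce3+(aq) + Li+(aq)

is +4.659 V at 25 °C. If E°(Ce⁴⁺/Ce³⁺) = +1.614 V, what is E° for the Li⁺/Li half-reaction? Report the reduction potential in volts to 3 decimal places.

In the reaction as written the Ce⁴⁺/Ce³⁺ couple is reduced (cathode) and Li⁺/Li is oxidized (anode), so E°cell = E°(Ce⁴⁺/Ce³⁺) − E°(Li⁺/Li).
E°(Li⁺/Li) = E°(cathode) − E°cell = +1.614 − (+4.659) = −3.045 V.

−3.045 V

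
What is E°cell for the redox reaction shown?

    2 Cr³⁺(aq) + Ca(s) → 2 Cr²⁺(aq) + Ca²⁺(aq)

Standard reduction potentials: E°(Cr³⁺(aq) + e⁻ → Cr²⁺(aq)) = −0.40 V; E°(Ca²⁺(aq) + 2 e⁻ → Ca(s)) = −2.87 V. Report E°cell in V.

In the reaction as written, Cr³⁺(aq) is reduced (cathode) and Ca²⁺(aq) is produced by oxidation at the anode.
E°cell = E°(cathode) − E°(anode) = −0.40 − (−2.87) = +2.47 V.

+2.47 V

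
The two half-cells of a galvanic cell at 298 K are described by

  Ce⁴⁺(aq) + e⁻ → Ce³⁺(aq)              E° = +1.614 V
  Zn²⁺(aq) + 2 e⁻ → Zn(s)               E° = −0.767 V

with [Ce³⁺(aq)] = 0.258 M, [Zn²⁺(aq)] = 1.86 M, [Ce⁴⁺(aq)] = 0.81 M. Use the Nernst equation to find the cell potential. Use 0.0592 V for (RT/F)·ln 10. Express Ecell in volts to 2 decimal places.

+2.40 V

The Ce⁴⁺/Ce³⁺ couple has the more positive E°, so it is the cathode; Zn²⁺/Zn is the anode.
E°cell = E°cat − E°an = +1.614 − (−0.767) = +2.381 V; n = 2.
Balancing gives 2 Ce⁴⁺(aq) + Zn(s) → 2 Ce³⁺(aq) + Zn²⁺(aq); hence Q = ([Ce³⁺(aq)]^2·[Zn²⁺(aq)]) / [Ce⁴⁺(aq)]^2 = 0.189 (log Q = −0.724).
E = E° − (0.0592/n)·log Q = +2.381 − (0.0592/2)(−0.724) = +2.40 V.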